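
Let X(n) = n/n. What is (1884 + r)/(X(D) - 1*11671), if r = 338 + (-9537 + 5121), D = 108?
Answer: 1097/5835 ≈ 0.18800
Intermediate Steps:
X(n) = 1
r = -4078 (r = 338 - 4416 = -4078)
(1884 + r)/(X(D) - 1*11671) = (1884 - 4078)/(1 - 1*11671) = -2194/(1 - 11671) = -2194/(-11670) = -2194*(-1/11670) = 1097/5835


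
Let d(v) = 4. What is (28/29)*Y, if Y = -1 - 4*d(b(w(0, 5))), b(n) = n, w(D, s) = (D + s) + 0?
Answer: -476/29 ≈ -16.414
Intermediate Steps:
w(D, s) = D + s
Y = -17 (Y = -1 - 4*4 = -1 - 16 = -17)
(28/29)*Y = (28/29)*(-17) = -476/29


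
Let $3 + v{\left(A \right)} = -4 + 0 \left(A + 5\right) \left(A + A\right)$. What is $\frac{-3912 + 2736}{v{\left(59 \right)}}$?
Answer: $168$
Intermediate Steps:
$v{\left(A \right)} = -7$ ($v{\left(A \right)} = -3 - \left(4 + 0 \left(A + 5\right) \left(A + A\right)\right) = -3 - \left(4 + 0 \left(5 + A\right) 2 A\right) = -3 - \left(4 + 0 \cdot 2 A \left(5 + A\right)\right) = -3 + \left(-4 + 0\right) = -3 - 4 = -7$)
$\frac{-3912 + 2736}{v{\left(59 \right)}} = \frac{-3912 + 2736}{-7} = \left(-1176\right) \left(- \frac{1}{7}\right) = 168$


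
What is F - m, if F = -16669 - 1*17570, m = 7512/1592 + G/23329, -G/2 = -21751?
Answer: -158984127398/4642471 ≈ -34246.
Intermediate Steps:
G = 43502 (G = -2*(-21751) = 43502)
m = 30562829/4642471 (m = 7512/1592 + 43502/23329 = 7512*(1/1592) + 43502*(1/23329) = 939/199 + 43502/23329 = 30562829/4642471 ≈ 6.5833)
F = -34239 (F = -16669 - 17570 = -34239)
F - m = -34239 - 1*30562829/4642471 = -34239 - 30562829/4642471 = -158984127398/4642471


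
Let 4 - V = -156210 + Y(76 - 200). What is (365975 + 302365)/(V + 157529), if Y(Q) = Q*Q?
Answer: 668340/298367 ≈ 2.2400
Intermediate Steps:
Y(Q) = Q**2
V = 140838 (V = 4 - (-156210 + (76 - 200)**2) = 4 - (-156210 + (-124)**2) = 4 - (-156210 + 15376) = 4 - 1*(-140834) = 4 + 140834 = 140838)
(365975 + 302365)/(V + 157529) = (365975 + 302365)/(140838 + 157529) = 668340/298367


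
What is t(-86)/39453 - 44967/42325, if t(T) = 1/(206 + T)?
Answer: -42577984759/40076357400 ≈ -1.0624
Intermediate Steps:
t(-86)/39453 - 44967/42325 = 1/((206 - 86)*39453) - 44967/42325 = (1/39453)/120 - 44967*1/42325 = (1/120)*(1/39453) - 44967/42325 = 1/4734360 - 44967/42325 = -42577984759/40076357400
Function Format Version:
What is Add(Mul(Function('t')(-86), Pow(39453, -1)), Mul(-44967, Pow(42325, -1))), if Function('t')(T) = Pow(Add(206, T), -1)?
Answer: Rational(-42577984759, 40076357400) ≈ -1.0624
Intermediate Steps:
Add(Mul(Function('t')(-86), Pow(39453, -1)), Mul(-44967, Pow(42325, -1))) = Add(Mul(Pow(Add(206, -86), -1), Pow(39453, -1)), Mul(-44967, Pow(42325, -1))) = Add(Mul(Pow(120, -1), Rational(1, 39453)), Mul(-44967, Rational(1, 42325))) = Add(Mul(Rational(1, 120), Rational(1, 39453)), Rational(-44967, 42325)) = Add(Rational(1, 4734360), Rational(-44967, 42325)) = Rational(-42577984759, 40076357400)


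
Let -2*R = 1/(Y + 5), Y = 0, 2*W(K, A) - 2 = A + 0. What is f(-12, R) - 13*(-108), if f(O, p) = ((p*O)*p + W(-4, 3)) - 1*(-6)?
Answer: 70619/50 ≈ 1412.4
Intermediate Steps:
W(K, A) = 1 + A/2 (W(K, A) = 1 + (A + 0)/2 = 1 + A/2)
R = -1/10 (R = -1/(2*(0 + 5)) = -1/2/5 = -1/2*1/5 = -1/10 ≈ -0.10000)
f(O, p) = 17/2 + O*p**2 (f(O, p) = ((p*O)*p + (1 + (1/2)*3)) - 1*(-6) = ((O*p)*p + (1 + 3/2)) + 6 = (O*p**2 + 5/2) + 6 = (5/2 + O*p**2) + 6 = 17/2 + O*p**2)
f(-12, R) - 13*(-108) = (17/2 - 12*(-1/10)**2) - 13*(-108) = (17/2 - 12*1/100) + 1404 = (17/2 - 3/25) + 1404 = 419/50 + 1404 = 70619/50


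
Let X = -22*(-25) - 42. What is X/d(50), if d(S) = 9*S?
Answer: 254/225 ≈ 1.1289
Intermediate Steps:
X = 508 (X = 550 - 42 = 508)
X/d(50) = 508/((9*50)) = 508/450 = 508*(1/450) = 254/225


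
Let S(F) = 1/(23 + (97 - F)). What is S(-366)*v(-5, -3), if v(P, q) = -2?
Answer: -1/243 ≈ -0.0041152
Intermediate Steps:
S(F) = 1/(120 - F)
S(-366)*v(-5, -3) = -1/(-120 - 366)*(-2) = -1/(-486)*(-2) = -1*(-1/486)*(-2) = (1/486)*(-2) = -1/243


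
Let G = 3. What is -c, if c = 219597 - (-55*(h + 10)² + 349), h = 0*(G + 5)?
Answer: -224748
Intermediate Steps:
h = 0 (h = 0*(3 + 5) = 0*8 = 0)
c = 224748 (c = 219597 - (-55*(0 + 10)² + 349) = 219597 - (-55*10² + 349) = 219597 - (-55*100 + 349) = 219597 - (-5500 + 349) = 219597 - 1*(-5151) = 219597 + 5151 = 224748)
-c = -1*224748 = -224748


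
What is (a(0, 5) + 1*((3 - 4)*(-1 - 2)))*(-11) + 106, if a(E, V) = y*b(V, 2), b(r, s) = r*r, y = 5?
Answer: -1302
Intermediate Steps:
b(r, s) = r**2
a(E, V) = 5*V**2
(a(0, 5) + 1*((3 - 4)*(-1 - 2)))*(-11) + 106 = (5*5**2 + 1*((3 - 4)*(-1 - 2)))*(-11) + 106 = (5*25 + 1*(-1*(-3)))*(-11) + 106 = (125 + 1*3)*(-11) + 106 = (125 + 3)*(-11) + 106 = 128*(-11) + 106 = -1408 + 106 = -1302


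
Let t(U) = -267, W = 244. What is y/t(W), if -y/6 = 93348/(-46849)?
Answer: -186696/4169561 ≈ -0.044776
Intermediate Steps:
y = 560088/46849 (y = -560088/(-46849) = -560088*(-1)/46849 = -6*(-93348/46849) = 560088/46849 ≈ 11.955)
y/t(W) = (560088/46849)/(-267) = (560088/46849)*(-1/267) = -186696/4169561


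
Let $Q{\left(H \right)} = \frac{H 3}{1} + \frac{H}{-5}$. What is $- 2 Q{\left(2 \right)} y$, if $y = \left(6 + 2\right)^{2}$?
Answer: $- \frac{3584}{5} \approx -716.8$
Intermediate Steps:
$Q{\left(H \right)} = \frac{14 H}{5}$ ($Q{\left(H \right)} = 3 H 1 + H \left(- \frac{1}{5}\right) = 3 H - \frac{H}{5} = \frac{14 H}{5}$)
$y = 64$ ($y = 8^{2} = 64$)
$- 2 Q{\left(2 \right)} y = - 2 \cdot \frac{14}{5} \cdot 2 \cdot 64 = \left(-2\right) \frac{28}{5} \cdot 64 = \left(- \frac{56}{5}\right) 64 = - \frac{3584}{5}$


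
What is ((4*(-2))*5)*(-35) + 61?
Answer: 1461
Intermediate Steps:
((4*(-2))*5)*(-35) + 61 = -8*5*(-35) + 61 = -40*(-35) + 61 = 1400 + 61 = 1461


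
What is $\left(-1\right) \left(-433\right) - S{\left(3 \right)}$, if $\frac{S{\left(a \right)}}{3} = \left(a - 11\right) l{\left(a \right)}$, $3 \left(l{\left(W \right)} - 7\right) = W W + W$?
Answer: $697$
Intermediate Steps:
$l{\left(W \right)} = 7 + \frac{W}{3} + \frac{W^{2}}{3}$ ($l{\left(W \right)} = 7 + \frac{W W + W}{3} = 7 + \frac{W^{2} + W}{3} = 7 + \frac{W + W^{2}}{3} = 7 + \left(\frac{W}{3} + \frac{W^{2}}{3}\right) = 7 + \frac{W}{3} + \frac{W^{2}}{3}$)
$S{\left(a \right)} = 3 \left(-11 + a\right) \left(7 + \frac{a}{3} + \frac{a^{2}}{3}\right)$ ($S{\left(a \right)} = 3 \left(a - 11\right) \left(7 + \frac{a}{3} + \frac{a^{2}}{3}\right) = 3 \left(-11 + a\right) \left(7 + \frac{a}{3} + \frac{a^{2}}{3}\right)$)
$\left(-1\right) \left(-433\right) - S{\left(3 \right)} = \left(-1\right) \left(-433\right) - \left(-11 + 3\right) \left(21 + 3 + 3^{2}\right) = 433 - - 8 \left(21 + 3 + 9\right) = 433 - \left(-8\right) 33 = 433 - -264 = 433 + 264 = 697$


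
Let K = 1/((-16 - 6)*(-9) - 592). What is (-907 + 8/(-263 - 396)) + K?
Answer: -235502733/259646 ≈ -907.01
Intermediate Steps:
K = -1/394 (K = 1/(-22*(-9) - 592) = 1/(198 - 592) = 1/(-394) = -1/394 ≈ -0.0025381)
(-907 + 8/(-263 - 396)) + K = (-907 + 8/(-263 - 396)) - 1/394 = (-907 + 8/(-659)) - 1/394 = (-907 - 1/659*8) - 1/394 = (-907 - 8/659) - 1/394 = -597721/659 - 1/394 = -235502733/259646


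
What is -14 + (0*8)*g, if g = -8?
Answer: -14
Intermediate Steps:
-14 + (0*8)*g = -14 + (0*8)*(-8) = -14 + 0*(-8) = -14 + 0 = -14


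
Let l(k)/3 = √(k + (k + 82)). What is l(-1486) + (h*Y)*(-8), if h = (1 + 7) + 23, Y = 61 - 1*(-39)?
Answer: -24800 + 51*I*√10 ≈ -24800.0 + 161.28*I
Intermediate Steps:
l(k) = 3*√(82 + 2*k) (l(k) = 3*√(k + (k + 82)) = 3*√(k + (82 + k)) = 3*√(82 + 2*k))
Y = 100 (Y = 61 + 39 = 100)
h = 31 (h = 8 + 23 = 31)
l(-1486) + (h*Y)*(-8) = 3*√(82 + 2*(-1486)) + (31*100)*(-8) = 3*√(82 - 2972) + 3100*(-8) = 3*√(-2890) - 24800 = 3*(17*I*√10) - 24800 = 51*I*√10 - 24800 = -24800 + 51*I*√10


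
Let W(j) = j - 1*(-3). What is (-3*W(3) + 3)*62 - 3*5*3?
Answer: -975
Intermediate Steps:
W(j) = 3 + j (W(j) = j + 3 = 3 + j)
(-3*W(3) + 3)*62 - 3*5*3 = (-3*(3 + 3) + 3)*62 - 3*5*3 = (-3*6 + 3)*62 - 15*3 = (-18 + 3)*62 - 45 = -15*62 - 45 = -930 - 45 = -975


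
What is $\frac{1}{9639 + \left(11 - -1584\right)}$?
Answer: $\frac{1}{11234} \approx 8.9015 \cdot 10^{-5}$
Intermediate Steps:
$\frac{1}{9639 + \left(11 - -1584\right)} = \frac{1}{9639 + \left(11 + 1584\right)} = \frac{1}{9639 + 1595} = \frac{1}{11234}$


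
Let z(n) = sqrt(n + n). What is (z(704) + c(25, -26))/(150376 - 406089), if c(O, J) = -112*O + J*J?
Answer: 2124/255713 - 8*sqrt(22)/255713 ≈ 0.0081594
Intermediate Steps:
z(n) = sqrt(2)*sqrt(n) (z(n) = sqrt(2*n) = sqrt(2)*sqrt(n))
c(O, J) = J**2 - 112*O (c(O, J) = -112*O + J**2 = J**2 - 112*O)
(z(704) + c(25, -26))/(150376 - 406089) = (sqrt(2)*sqrt(704) + ((-26)**2 - 112*25))/(150376 - 406089) = (sqrt(2)*(8*sqrt(11)) + (676 - 2800))/(-255713) = (8*sqrt(22) - 2124)*(-1/255713) = (-2124 + 8*sqrt(22))*(-1/255713) = 2124/255713 - 8*sqrt(22)/255713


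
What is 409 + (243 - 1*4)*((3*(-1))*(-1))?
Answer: 1126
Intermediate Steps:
409 + (243 - 1*4)*((3*(-1))*(-1)) = 409 + (243 - 4)*(-3*(-1)) = 409 + 239*3 = 409 + 717 = 1126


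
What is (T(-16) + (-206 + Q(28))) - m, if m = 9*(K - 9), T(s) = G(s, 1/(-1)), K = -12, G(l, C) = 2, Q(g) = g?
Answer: 13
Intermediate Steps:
T(s) = 2
m = -189 (m = 9*(-12 - 9) = 9*(-21) = -189)
(T(-16) + (-206 + Q(28))) - m = (2 + (-206 + 28)) - 1*(-189) = (2 - 178) + 189 = -176 + 189 = 13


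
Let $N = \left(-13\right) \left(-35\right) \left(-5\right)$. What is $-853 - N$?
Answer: $1422$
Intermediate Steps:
$N = -2275$ ($N = 455 \left(-5\right) = -2275$)
$-853 - N = -853 - -2275 = -853 + 2275 = 1422$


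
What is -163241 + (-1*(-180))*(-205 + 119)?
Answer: -178721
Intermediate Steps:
-163241 + (-1*(-180))*(-205 + 119) = -163241 + 180*(-86) = -163241 - 15480 = -178721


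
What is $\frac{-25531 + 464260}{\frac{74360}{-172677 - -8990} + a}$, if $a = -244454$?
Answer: $- \frac{71814233823}{40014016258} \approx -1.7947$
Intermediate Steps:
$\frac{-25531 + 464260}{\frac{74360}{-172677 - -8990} + a} = \frac{-25531 + 464260}{\frac{74360}{-172677 - -8990} - 244454} = \frac{438729}{\frac{74360}{-172677 + 8990} - 244454} = \frac{438729}{\frac{74360}{-163687} - 244454} = \frac{438729}{74360 \left(- \frac{1}{163687}\right) - 244454} = \frac{438729}{- \frac{74360}{163687} - 244454} = \frac{438729}{- \frac{40014016258}{163687}} = 438729 \left(- \frac{163687}{40014016258}\right) = - \frac{71814233823}{40014016258}$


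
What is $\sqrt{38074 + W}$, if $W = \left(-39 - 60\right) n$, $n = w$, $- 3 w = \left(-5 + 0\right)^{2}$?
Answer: $\sqrt{38899} \approx 197.23$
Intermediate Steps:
$w = - \frac{25}{3}$ ($w = - \frac{\left(-5 + 0\right)^{2}}{3} = - \frac{\left(-5\right)^{2}}{3} = \left(- \frac{1}{3}\right) 25 = - \frac{25}{3} \approx -8.3333$)
$n = - \frac{25}{3} \approx -8.3333$
$W = 825$ ($W = \left(-39 - 60\right) \left(- \frac{25}{3}\right) = \left(-99\right) \left(- \frac{25}{3}\right) = 825$)
$\sqrt{38074 + W} = \sqrt{38074 + 825} = \sqrt{38899}$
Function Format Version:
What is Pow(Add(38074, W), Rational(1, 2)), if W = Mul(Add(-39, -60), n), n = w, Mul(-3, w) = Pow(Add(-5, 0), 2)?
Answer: Pow(38899, Rational(1, 2)) ≈ 197.23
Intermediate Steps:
w = Rational(-25, 3) (w = Mul(Rational(-1, 3), Pow(Add(-5, 0), 2)) = Mul(Rational(-1, 3), Pow(-5, 2)) = Mul(Rational(-1, 3), 25) = Rational(-25, 3) ≈ -8.3333)
n = Rational(-25, 3) ≈ -8.3333
W = 825 (W = Mul(Add(-39, -60), Rational(-25, 3)) = Mul(-99, Rational(-25, 3)) = 825)
Pow(Add(38074, W), Rational(1, 2)) = Pow(Add(38074, 825), Rational(1, 2)) = Pow(38899, Rational(1, 2))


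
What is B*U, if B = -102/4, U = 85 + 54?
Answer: -7089/2 ≈ -3544.5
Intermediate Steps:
U = 139
B = -51/2 (B = -102*¼ = -51/2 ≈ -25.500)
B*U = -51/2*139 = -7089/2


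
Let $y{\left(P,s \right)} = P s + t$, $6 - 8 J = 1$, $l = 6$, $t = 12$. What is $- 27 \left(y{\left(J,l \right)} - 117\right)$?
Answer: $\frac{10935}{4} \approx 2733.8$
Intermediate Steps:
$J = \frac{5}{8}$ ($J = \frac{3}{4} - \frac{1}{8} = \frac{5}{8} \approx 0.625$)
$y{\left(P,s \right)} = 12 + P s$ ($y{\left(P,s \right)} = P s + 12 = 12 + P s$)
$- 27 \left(y{\left(J,l \right)} - 117\right) = - 27 \left(\left(12 + \frac{5}{8} \cdot 6\right) - 117\right) = - 27 \left(\left(12 + \frac{15}{4}\right) - 117\right) = - 27 \left(\frac{63}{4} - 117\right) = \left(-27\right) \left(- \frac{405}{4}\right) = \frac{10935}{4}$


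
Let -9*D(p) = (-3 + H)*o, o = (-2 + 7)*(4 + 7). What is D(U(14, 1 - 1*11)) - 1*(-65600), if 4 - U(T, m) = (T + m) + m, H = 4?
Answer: 590345/9 ≈ 65594.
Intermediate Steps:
o = 55 (o = 5*11 = 55)
U(T, m) = 4 - T - 2*m (U(T, m) = 4 - ((T + m) + m) = 4 - (T + 2*m) = 4 + (-T - 2*m) = 4 - T - 2*m)
D(p) = -55/9 (D(p) = -(-3 + 4)*55/9 = -55/9)
D(U(14, 1 - 1*11)) - 1*(-65600) = -55/9 - 1*(-65600) = -55/9 + 65600 = 590345/9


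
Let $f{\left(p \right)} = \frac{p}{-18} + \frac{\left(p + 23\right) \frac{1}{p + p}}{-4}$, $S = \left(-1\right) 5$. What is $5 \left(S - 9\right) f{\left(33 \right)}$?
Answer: $\frac{1575}{11} \approx 143.18$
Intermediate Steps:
$S = -5$
$f{\left(p \right)} = - \frac{p}{18} - \frac{23 + p}{8 p}$ ($f{\left(p \right)} = p \left(- \frac{1}{18}\right) + \frac{23 + p}{2 p} \left(- \frac{1}{4}\right) = - \frac{p}{18} + \left(23 + p\right) \frac{1}{2 p} \left(- \frac{1}{4}\right) = - \frac{p}{18} + \frac{23 + p}{2 p} \left(- \frac{1}{4}\right) = - \frac{p}{18} - \frac{23 + p}{8 p}$)
$5 \left(S - 9\right) f{\left(33 \right)} = 5 \left(-5 - 9\right) \frac{-207 - 33 \left(9 + 4 \cdot 33\right)}{72 \cdot 33} = 5 \left(-14\right) \frac{1}{72} \cdot \frac{1}{33} \left(-207 - 33 \left(9 + 132\right)\right) = - 70 \cdot \frac{1}{72} \cdot \frac{1}{33} \left(-207 - 33 \cdot 141\right) = - 70 \cdot \frac{1}{72} \cdot \frac{1}{33} \left(-207 - 4653\right) = - 70 \cdot \frac{1}{72} \cdot \frac{1}{33} \left(-4860\right) = \left(-70\right) \left(- \frac{45}{22}\right) = \frac{1575}{11}$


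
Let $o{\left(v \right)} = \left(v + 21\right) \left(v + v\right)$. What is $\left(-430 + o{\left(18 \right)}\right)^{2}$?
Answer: $948676$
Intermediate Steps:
$o{\left(v \right)} = 2 v \left(21 + v\right)$ ($o{\left(v \right)} = \left(21 + v\right) 2 v = 2 v \left(21 + v\right)$)
$\left(-430 + o{\left(18 \right)}\right)^{2} = \left(-430 + 2 \cdot 18 \left(21 + 18\right)\right)^{2} = \left(-430 + 2 \cdot 18 \cdot 39\right)^{2} = \left(-430 + 1404\right)^{2} = 974^{2} = 948676$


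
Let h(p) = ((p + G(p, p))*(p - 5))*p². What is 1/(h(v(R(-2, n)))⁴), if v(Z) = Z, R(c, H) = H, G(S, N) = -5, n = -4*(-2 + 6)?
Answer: 1/162447943996702457856 ≈ 6.1558e-21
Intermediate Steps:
n = -16 (n = -4*4 = -16)
h(p) = p²*(-5 + p)² (h(p) = ((p - 5)*(p - 5))*p² = ((-5 + p)*(-5 + p))*p² = (-5 + p)²*p² = p²*(-5 + p)²)
1/(h(v(R(-2, n)))⁴) = 1/(((-16)²*(25 + (-16)² - 10*(-16)))⁴) = 1/((256*(25 + 256 + 160))⁴) = 1/((256*441)⁴) = 1/(112896⁴) = 1/162447943996702457856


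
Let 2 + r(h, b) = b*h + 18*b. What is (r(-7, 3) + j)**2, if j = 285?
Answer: 99856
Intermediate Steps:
r(h, b) = -2 + 18*b + b*h (r(h, b) = -2 + (b*h + 18*b) = -2 + (18*b + b*h) = -2 + 18*b + b*h)
(r(-7, 3) + j)**2 = ((-2 + 18*3 + 3*(-7)) + 285)**2 = ((-2 + 54 - 21) + 285)**2 = (31 + 285)**2 = 316**2 = 99856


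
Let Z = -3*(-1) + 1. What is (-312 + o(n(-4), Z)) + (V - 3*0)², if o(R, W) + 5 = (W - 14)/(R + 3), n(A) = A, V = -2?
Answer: -303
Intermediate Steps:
Z = 4 (Z = 3 + 1 = 4)
o(R, W) = -5 + (-14 + W)/(3 + R) (o(R, W) = -5 + (W - 14)/(R + 3) = -5 + (-14 + W)/(3 + R))
(-312 + o(n(-4), Z)) + (V - 3*0)² = (-312 + (-29 + 4 - 5*(-4))/(3 - 4)) + (-2 - 3*0)² = (-312 + (-29 + 4 + 20)/(-1)) + (-2 + 0)² = (-312 - 1*(-5)) + (-2)² = (-312 + 5) + 4 = -307 + 4 = -303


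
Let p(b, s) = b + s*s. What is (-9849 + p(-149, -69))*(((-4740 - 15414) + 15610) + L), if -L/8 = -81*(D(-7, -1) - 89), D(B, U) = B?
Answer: 349580224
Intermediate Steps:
p(b, s) = b + s²
L = -62208 (L = -(-648)*(-7 - 89) = -(-648)*(-96) = -8*7776 = -62208)
(-9849 + p(-149, -69))*(((-4740 - 15414) + 15610) + L) = (-9849 + (-149 + (-69)²))*(((-4740 - 15414) + 15610) - 62208) = (-9849 + (-149 + 4761))*((-20154 + 15610) - 62208) = (-9849 + 4612)*(-4544 - 62208) = -5237*(-66752) = 349580224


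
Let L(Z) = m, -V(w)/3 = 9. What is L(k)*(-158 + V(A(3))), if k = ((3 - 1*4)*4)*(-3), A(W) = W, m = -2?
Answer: 370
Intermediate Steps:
k = 12 (k = ((3 - 4)*4)*(-3) = -1*4*(-3) = -4*(-3) = 12)
V(w) = -27 (V(w) = -3*9 = -27)
L(Z) = -2
L(k)*(-158 + V(A(3))) = -2*(-158 - 27) = -2*(-185) = 370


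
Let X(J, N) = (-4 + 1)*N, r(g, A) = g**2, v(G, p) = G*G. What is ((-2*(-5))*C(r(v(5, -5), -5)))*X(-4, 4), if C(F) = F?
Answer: -75000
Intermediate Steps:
v(G, p) = G**2
X(J, N) = -3*N
((-2*(-5))*C(r(v(5, -5), -5)))*X(-4, 4) = ((-2*(-5))*(5**2)**2)*(-3*4) = (10*25**2)*(-12) = (10*625)*(-12) = 6250*(-12) = -75000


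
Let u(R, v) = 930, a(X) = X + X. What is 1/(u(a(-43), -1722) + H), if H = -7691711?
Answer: -1/7690781 ≈ -1.3003e-7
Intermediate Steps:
a(X) = 2*X
1/(u(a(-43), -1722) + H) = 1/(930 - 7691711) = 1/(-7690781) = -1/7690781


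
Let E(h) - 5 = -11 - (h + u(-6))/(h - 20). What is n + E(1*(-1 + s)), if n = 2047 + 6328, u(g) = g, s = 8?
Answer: 108798/13 ≈ 8369.1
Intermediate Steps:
E(h) = -6 - (-6 + h)/(-20 + h) (E(h) = 5 + (-11 - (h - 6)/(h - 20)) = 5 + (-11 - (-6 + h)/(-20 + h)) = -6 - (-6 + h)/(-20 + h))
n = 8375
n + E(1*(-1 + s)) = 8375 + 7*(18 - (-1 + 8))/(-20 + 1*(-1 + 8)) = 8375 + 7*(18 - 7)/(-20 + 1*7) = 8375 + 7*(18 - 1*7)/(-20 + 7) = 8375 + 7*(18 - 7)/(-13) = 8375 + 7*(-1/13)*11 = 8375 - 77/13 = 108798/13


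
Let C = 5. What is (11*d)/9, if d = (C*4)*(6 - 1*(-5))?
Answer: 2420/9 ≈ 268.89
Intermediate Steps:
d = 220 (d = (5*4)*(6 - 1*(-5)) = 20*(6 + 5) = 20*11 = 220)
(11*d)/9 = (11*220)/9 = 2420*(1/9) = 2420/9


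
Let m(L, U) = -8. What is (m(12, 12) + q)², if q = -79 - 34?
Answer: 14641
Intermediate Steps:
q = -113
(m(12, 12) + q)² = (-8 - 113)² = (-121)² = 14641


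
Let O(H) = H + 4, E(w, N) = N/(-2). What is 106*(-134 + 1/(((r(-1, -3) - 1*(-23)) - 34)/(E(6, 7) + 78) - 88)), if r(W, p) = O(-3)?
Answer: -93271361/6566 ≈ -14205.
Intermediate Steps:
E(w, N) = -N/2 (E(w, N) = N*(-½) = -N/2)
O(H) = 4 + H
r(W, p) = 1 (r(W, p) = 4 - 3 = 1)
106*(-134 + 1/(((r(-1, -3) - 1*(-23)) - 34)/(E(6, 7) + 78) - 88)) = 106*(-134 + 1/(((1 - 1*(-23)) - 34)/(-½*7 + 78) - 88)) = 106*(-134 + 1/(((1 + 23) - 34)/(-7/2 + 78) - 88)) = 106*(-134 + 1/((24 - 34)/(149/2) - 88)) = 106*(-134 + 1/(-10*2/149 - 88)) = 106*(-134 + 1/(-20/149 - 88)) = 106*(-134 + 1/(-13132/149)) = 106*(-134 - 149/13132) = 106*(-1759837/13132) = -93271361/6566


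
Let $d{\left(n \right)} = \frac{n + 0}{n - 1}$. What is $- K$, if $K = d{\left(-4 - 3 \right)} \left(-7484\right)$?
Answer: $\frac{13097}{2} \approx 6548.5$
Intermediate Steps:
$d{\left(n \right)} = \frac{n}{-1 + n}$
$K = - \frac{13097}{2}$ ($K = \frac{-4 - 3}{-1 - 7} \left(-7484\right) = - \frac{7}{-1 - 7} \left(-7484\right) = - \frac{7}{-8} \left(-7484\right) = \left(-7\right) \left(- \frac{1}{8}\right) \left(-7484\right) = \frac{7}{8} \left(-7484\right) = - \frac{13097}{2} \approx -6548.5$)
$- K = \left(-1\right) \left(- \frac{13097}{2}\right) = \frac{13097}{2}$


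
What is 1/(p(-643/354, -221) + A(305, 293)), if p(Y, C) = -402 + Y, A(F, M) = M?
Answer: -354/39229 ≈ -0.0090239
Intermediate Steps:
1/(p(-643/354, -221) + A(305, 293)) = 1/((-402 - 643/354) + 293) = 1/(-142951/354 + 293) = 1/(-39229/354) = -354/39229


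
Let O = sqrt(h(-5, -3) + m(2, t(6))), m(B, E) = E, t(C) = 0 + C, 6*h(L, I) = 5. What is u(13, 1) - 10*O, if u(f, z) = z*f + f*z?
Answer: 26 - 5*sqrt(246)/3 ≈ -0.14065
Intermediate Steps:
h(L, I) = 5/6 (h(L, I) = (1/6)*5 = 5/6)
u(f, z) = 2*f*z (u(f, z) = f*z + f*z = 2*f*z)
t(C) = C
O = sqrt(246)/6 (O = sqrt(5/6 + 6) = sqrt(41/6) = sqrt(246)/6 ≈ 2.6141)
u(13, 1) - 10*O = 2*13*1 - 5*sqrt(246)/3 = 26 - 5*sqrt(246)/3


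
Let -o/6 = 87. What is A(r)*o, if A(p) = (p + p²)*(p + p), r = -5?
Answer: 104400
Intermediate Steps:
o = -522 (o = -6*87 = -522)
A(p) = 2*p*(p + p²) (A(p) = (p + p²)*(2*p) = 2*p*(p + p²))
A(r)*o = (2*(-5)²*(1 - 5))*(-522) = (2*25*(-4))*(-522) = -200*(-522) = 104400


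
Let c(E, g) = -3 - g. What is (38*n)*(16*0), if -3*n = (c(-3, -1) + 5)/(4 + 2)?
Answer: 0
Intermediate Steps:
n = -1/6 (n = -((-3 - 1*(-1)) + 5)/(3*(4 + 2)) = -((-3 + 1) + 5)/(3*6) = -(-2 + 5)/(3*6) = -1/6 ≈ -0.16667)
(38*n)*(16*0) = (38*(-1/6))*(16*0) = -19/3*0 = 0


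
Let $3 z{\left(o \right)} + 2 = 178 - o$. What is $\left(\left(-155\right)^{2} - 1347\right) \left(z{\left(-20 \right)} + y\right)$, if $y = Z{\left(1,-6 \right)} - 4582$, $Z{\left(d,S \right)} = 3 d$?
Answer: $- \frac{307082798}{3} \approx -1.0236 \cdot 10^{8}$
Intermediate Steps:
$z{\left(o \right)} = \frac{176}{3} - \frac{o}{3}$ ($z{\left(o \right)} = - \frac{2}{3} + \frac{178 - o}{3} = - \frac{2}{3} - \left(- \frac{178}{3} + \frac{o}{3}\right) = \frac{176}{3} - \frac{o}{3}$)
$y = -4579$ ($y = 3 \cdot 1 - 4582 = 3 - 4582 = -4579$)
$\left(\left(-155\right)^{2} - 1347\right) \left(z{\left(-20 \right)} + y\right) = \left(\left(-155\right)^{2} - 1347\right) \left(\left(\frac{176}{3} - - \frac{20}{3}\right) - 4579\right) = \left(24025 - 1347\right) \left(\left(\frac{176}{3} + \frac{20}{3}\right) - 4579\right) = 22678 \left(\frac{196}{3} - 4579\right) = 22678 \left(- \frac{13541}{3}\right) = - \frac{307082798}{3}$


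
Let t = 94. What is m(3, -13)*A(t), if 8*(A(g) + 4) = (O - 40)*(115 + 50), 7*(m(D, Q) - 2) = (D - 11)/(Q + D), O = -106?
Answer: -63751/10 ≈ -6375.1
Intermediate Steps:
m(D, Q) = 2 + (-11 + D)/(7*(D + Q)) (m(D, Q) = 2 + ((D - 11)/(Q + D))/7 = 2 + ((-11 + D)/(D + Q))/7 = 2 + (-11 + D)/(7*(D + Q)))
A(g) = -12061/4 (A(g) = -4 + ((-106 - 40)*(115 + 50))/8 = -4 + (-146*165)/8 = -4 + (⅛)*(-24090) = -4 - 12045/4 = -12061/4)
m(3, -13)*A(t) = ((-11 + 14*(-13) + 15*3)/(7*(3 - 13)))*(-12061/4) = ((⅐)*(-11 - 182 + 45)/(-10))*(-12061/4) = ((⅐)*(-⅒)*(-148))*(-12061/4) = (74/35)*(-12061/4) = -63751/10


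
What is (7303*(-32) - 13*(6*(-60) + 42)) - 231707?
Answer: -461269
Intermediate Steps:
(7303*(-32) - 13*(6*(-60) + 42)) - 231707 = (-233696 - 13*(-360 + 42)) - 231707 = (-233696 - 13*(-318)) - 231707 = (-233696 + 4134) - 231707 = -229562 - 231707 = -461269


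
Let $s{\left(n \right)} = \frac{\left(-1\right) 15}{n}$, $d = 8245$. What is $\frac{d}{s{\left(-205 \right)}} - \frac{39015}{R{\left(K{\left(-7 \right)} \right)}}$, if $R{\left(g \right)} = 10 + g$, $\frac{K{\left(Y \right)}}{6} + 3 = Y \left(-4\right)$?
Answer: $\frac{10794031}{96} \approx 1.1244 \cdot 10^{5}$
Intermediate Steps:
$K{\left(Y \right)} = -18 - 24 Y$ ($K{\left(Y \right)} = -18 + 6 Y \left(-4\right) = -18 + 6 \left(- 4 Y\right) = -18 - 24 Y$)
$s{\left(n \right)} = - \frac{15}{n}$
$\frac{d}{s{\left(-205 \right)}} - \frac{39015}{R{\left(K{\left(-7 \right)} \right)}} = \frac{8245}{\left(-15\right) \frac{1}{-205}} - \frac{39015}{10 - -150} = \frac{8245}{\left(-15\right) \left(- \frac{1}{205}\right)} - \frac{39015}{10 + \left(-18 + 168\right)} = \frac{8245}{\frac{3}{41}} - \frac{39015}{10 + 150} = 8245 \cdot \frac{41}{3} - \frac{39015}{160} = \frac{338045}{3} - \frac{7803}{32} = \frac{10794031}{96}$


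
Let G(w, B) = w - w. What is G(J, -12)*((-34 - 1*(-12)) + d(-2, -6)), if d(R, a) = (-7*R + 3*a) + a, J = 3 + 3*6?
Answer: 0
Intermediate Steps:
J = 21 (J = 3 + 18 = 21)
d(R, a) = -7*R + 4*a
G(w, B) = 0
G(J, -12)*((-34 - 1*(-12)) + d(-2, -6)) = 0*((-34 - 1*(-12)) + (-7*(-2) + 4*(-6))) = 0*((-34 + 12) + (14 - 24)) = 0*(-22 - 10) = 0*(-32) = 0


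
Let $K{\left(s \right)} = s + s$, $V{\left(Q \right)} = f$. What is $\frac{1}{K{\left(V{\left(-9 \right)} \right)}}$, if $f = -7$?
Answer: $- \frac{1}{14} \approx -0.071429$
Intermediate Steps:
$V{\left(Q \right)} = -7$
$K{\left(s \right)} = 2 s$
$\frac{1}{K{\left(V{\left(-9 \right)} \right)}} = \frac{1}{2 \left(-7\right)} = \frac{1}{-14} = - \frac{1}{14}$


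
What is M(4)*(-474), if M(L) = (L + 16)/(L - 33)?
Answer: 9480/29 ≈ 326.90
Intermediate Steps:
M(L) = (16 + L)/(-33 + L)
M(4)*(-474) = ((16 + 4)/(-33 + 4))*(-474) = (20/(-29))*(-474) = -1/29*20*(-474) = -20/29*(-474) = 9480/29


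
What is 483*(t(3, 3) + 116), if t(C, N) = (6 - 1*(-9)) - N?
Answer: 61824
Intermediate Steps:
t(C, N) = 15 - N (t(C, N) = (6 + 9) - N = 15 - N)
483*(t(3, 3) + 116) = 483*((15 - 1*3) + 116) = 483*((15 - 3) + 116) = 483*(12 + 116) = 483*128 = 61824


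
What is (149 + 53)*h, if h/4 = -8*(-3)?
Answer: 19392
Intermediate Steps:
h = 96 (h = 4*(-8*(-3)) = 4*24 = 96)
(149 + 53)*h = (149 + 53)*96 = 202*96 = 19392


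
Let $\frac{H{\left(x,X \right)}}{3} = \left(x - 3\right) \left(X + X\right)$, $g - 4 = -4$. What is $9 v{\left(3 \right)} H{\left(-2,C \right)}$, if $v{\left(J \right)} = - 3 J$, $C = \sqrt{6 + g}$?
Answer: $2430 \sqrt{6} \approx 5952.3$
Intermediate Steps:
$g = 0$ ($g = 4 - 4 = 0$)
$C = \sqrt{6}$ ($C = \sqrt{6 + 0} = \sqrt{6} \approx 2.4495$)
$H{\left(x,X \right)} = 6 X \left(-3 + x\right)$ ($H{\left(x,X \right)} = 3 \left(x - 3\right) \left(X + X\right) = 3 \left(-3 + x\right) 2 X = 3 \cdot 2 X \left(-3 + x\right) = 6 X \left(-3 + x\right)$)
$9 v{\left(3 \right)} H{\left(-2,C \right)} = 9 \left(\left(-3\right) 3\right) 6 \sqrt{6} \left(-3 - 2\right) = 9 \left(-9\right) 6 \sqrt{6} \left(-5\right) = - 81 \left(- 30 \sqrt{6}\right) = 2430 \sqrt{6}$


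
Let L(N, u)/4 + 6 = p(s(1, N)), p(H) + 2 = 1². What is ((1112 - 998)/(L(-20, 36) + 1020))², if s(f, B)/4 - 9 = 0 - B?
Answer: 3249/246016 ≈ 0.013206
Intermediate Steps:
s(f, B) = 36 - 4*B (s(f, B) = 36 + 4*(0 - B) = 36 + 4*(-B) = 36 - 4*B)
p(H) = -1 (p(H) = -2 + 1² = -2 + 1 = -1)
L(N, u) = -28 (L(N, u) = -24 + 4*(-1) = -24 - 4 = -28)
((1112 - 998)/(L(-20, 36) + 1020))² = ((1112 - 998)/(-28 + 1020))² = (114/992)² = (114*(1/992))² = (57/496)² = 3249/246016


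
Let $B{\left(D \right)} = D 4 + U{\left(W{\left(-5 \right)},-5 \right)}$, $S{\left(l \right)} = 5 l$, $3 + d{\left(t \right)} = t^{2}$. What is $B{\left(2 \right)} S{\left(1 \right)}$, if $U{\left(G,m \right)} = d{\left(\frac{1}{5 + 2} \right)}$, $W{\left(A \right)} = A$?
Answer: $\frac{1230}{49} \approx 25.102$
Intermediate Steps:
$d{\left(t \right)} = -3 + t^{2}$
$U{\left(G,m \right)} = - \frac{146}{49}$ ($U{\left(G,m \right)} = -3 + \left(\frac{1}{5 + 2}\right)^{2} = -3 + \left(\frac{1}{7}\right)^{2} = -3 + \frac{1}{49} = - \frac{146}{49}$)
$B{\left(D \right)} = - \frac{146}{49} + 4 D$ ($B{\left(D \right)} = D 4 - \frac{146}{49} = 4 D - \frac{146}{49} = - \frac{146}{49} + 4 D$)
$B{\left(2 \right)} S{\left(1 \right)} = \left(- \frac{146}{49} + 4 \cdot 2\right) 5 \cdot 1 = \left(- \frac{146}{49} + 8\right) 5 = \frac{246}{49} \cdot 5 = \frac{1230}{49}$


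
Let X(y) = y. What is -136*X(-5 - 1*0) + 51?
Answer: 731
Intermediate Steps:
-136*X(-5 - 1*0) + 51 = -136*(-5 - 1*0) + 51 = -136*(-5 + 0) + 51 = -136*(-5) + 51 = 680 + 51 = 731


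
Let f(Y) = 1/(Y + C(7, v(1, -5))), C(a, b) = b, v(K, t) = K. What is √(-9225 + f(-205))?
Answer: I*√95976951/102 ≈ 96.047*I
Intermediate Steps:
f(Y) = 1/(1 + Y) (f(Y) = 1/(Y + 1) = 1/(1 + Y))
√(-9225 + f(-205)) = √(-9225 + 1/(1 - 205)) = √(-9225 + 1/(-204)) = √(-9225 - 1/204) = √(-1881901/204) = I*√95976951/102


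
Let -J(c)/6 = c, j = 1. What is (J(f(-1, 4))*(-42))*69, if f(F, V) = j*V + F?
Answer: 52164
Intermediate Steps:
f(F, V) = F + V (f(F, V) = 1*V + F = V + F = F + V)
J(c) = -6*c
(J(f(-1, 4))*(-42))*69 = (-6*(-1 + 4)*(-42))*69 = (-6*3*(-42))*69 = -18*(-42)*69 = 756*69 = 52164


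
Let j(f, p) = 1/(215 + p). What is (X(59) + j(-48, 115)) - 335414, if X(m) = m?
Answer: -110667149/330 ≈ -3.3536e+5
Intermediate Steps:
(X(59) + j(-48, 115)) - 335414 = (59 + 1/(215 + 115)) - 335414 = (59 + 1/330) - 335414 = 19471/330 - 335414 = -110667149/330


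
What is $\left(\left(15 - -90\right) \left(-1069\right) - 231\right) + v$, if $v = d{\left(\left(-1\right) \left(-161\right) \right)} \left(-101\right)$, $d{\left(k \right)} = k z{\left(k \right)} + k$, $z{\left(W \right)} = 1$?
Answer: $-144998$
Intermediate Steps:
$d{\left(k \right)} = 2 k$ ($d{\left(k \right)} = k 1 + k = k + k = 2 k$)
$v = -32522$ ($v = 2 \left(\left(-1\right) \left(-161\right)\right) \left(-101\right) = 2 \cdot 161 \left(-101\right) = 322 \left(-101\right) = -32522$)
$\left(\left(15 - -90\right) \left(-1069\right) - 231\right) + v = \left(\left(15 - -90\right) \left(-1069\right) - 231\right) - 32522 = \left(\left(15 + 90\right) \left(-1069\right) - 231\right) - 32522 = \left(105 \left(-1069\right) - 231\right) - 32522 = \left(-112245 - 231\right) - 32522 = -112476 - 32522 = -144998$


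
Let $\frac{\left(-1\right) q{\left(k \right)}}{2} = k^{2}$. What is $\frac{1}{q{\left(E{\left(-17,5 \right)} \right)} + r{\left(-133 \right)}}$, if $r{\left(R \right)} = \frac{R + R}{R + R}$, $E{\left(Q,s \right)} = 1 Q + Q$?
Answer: $- \frac{1}{2311} \approx -0.00043271$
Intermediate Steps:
$E{\left(Q,s \right)} = 2 Q$ ($E{\left(Q,s \right)} = Q + Q = 2 Q$)
$r{\left(R \right)} = 1$ ($r{\left(R \right)} = \frac{2 R}{2 R} = 2 R \frac{1}{2 R} = 1$)
$q{\left(k \right)} = - 2 k^{2}$
$\frac{1}{q{\left(E{\left(-17,5 \right)} \right)} + r{\left(-133 \right)}} = \frac{1}{- 2 \left(2 \left(-17\right)\right)^{2} + 1} = \frac{1}{- 2 \left(-34\right)^{2} + 1} = \frac{1}{\left(-2\right) 1156 + 1} = \frac{1}{-2312 + 1} = \frac{1}{-2311} = - \frac{1}{2311}$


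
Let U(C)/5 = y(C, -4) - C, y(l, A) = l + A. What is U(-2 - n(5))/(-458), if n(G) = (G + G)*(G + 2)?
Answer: 10/229 ≈ 0.043668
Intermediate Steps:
y(l, A) = A + l
n(G) = 2*G*(2 + G) (n(G) = (2*G)*(2 + G) = 2*G*(2 + G))
U(C) = -20 (U(C) = 5*((-4 + C) - C) = 5*(-4) = -20)
U(-2 - n(5))/(-458) = -20/(-458) = -20*(-1/458) = 10/229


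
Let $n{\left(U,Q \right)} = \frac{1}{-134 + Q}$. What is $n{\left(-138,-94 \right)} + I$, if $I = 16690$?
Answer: $\frac{3805319}{228} \approx 16690.0$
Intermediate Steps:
$n{\left(-138,-94 \right)} + I = \frac{1}{-134 - 94} + 16690 = \frac{1}{-228} + 16690 = - \frac{1}{228} + 16690 = \frac{3805319}{228}$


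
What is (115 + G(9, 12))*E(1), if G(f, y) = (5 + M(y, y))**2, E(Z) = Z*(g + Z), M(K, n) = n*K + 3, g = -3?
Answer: -46438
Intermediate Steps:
M(K, n) = 3 + K*n (M(K, n) = K*n + 3 = 3 + K*n)
E(Z) = Z*(-3 + Z)
G(f, y) = (8 + y**2)**2 (G(f, y) = (5 + (3 + y*y))**2 = (5 + (3 + y**2))**2 = (8 + y**2)**2)
(115 + G(9, 12))*E(1) = (115 + (8 + 12**2)**2)*(1*(-3 + 1)) = (115 + (8 + 144)**2)*(1*(-2)) = (115 + 152**2)*(-2) = (115 + 23104)*(-2) = 23219*(-2) = -46438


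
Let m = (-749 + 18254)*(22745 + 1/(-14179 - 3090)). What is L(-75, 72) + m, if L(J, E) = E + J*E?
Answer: 6875581477788/17269 ≈ 3.9815e+8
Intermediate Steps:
L(J, E) = E + E*J
m = 6875673487020/17269 (m = 17505*(22745 + 1/(-17269)) = 17505*(22745 - 1/17269) = 17505*(392783404/17269) = 6875673487020/17269 ≈ 3.9815e+8)
L(-75, 72) + m = 72*(1 - 75) + 6875673487020/17269 = 72*(-74) + 6875673487020/17269 = -5328 + 6875673487020/17269 = 6875581477788/17269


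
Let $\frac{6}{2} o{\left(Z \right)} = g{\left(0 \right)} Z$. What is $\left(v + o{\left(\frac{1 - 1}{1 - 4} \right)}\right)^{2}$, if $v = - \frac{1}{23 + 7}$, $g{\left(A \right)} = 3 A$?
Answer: $\frac{1}{900} \approx 0.0011111$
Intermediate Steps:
$v = - \frac{1}{30} \approx -0.033333$
$o{\left(Z \right)} = 0$ ($o{\left(Z \right)} = \frac{3 \cdot 0 Z}{3} = \frac{0 Z}{3} = \frac{1}{3} \cdot 0 = 0$)
$\left(v + o{\left(\frac{1 - 1}{1 - 4} \right)}\right)^{2} = \left(- \frac{1}{30} + 0\right)^{2} = \left(- \frac{1}{30}\right)^{2} = \frac{1}{900}$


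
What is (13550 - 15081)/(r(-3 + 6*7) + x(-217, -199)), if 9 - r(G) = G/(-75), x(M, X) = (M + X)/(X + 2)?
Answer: -7540175/57286 ≈ -131.62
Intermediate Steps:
x(M, X) = (M + X)/(2 + X)
r(G) = 9 + G/75 (r(G) = 9 - G/(-75) = 9 - G*(-1)/75 = 9 - (-1)*G/75 = 9 + G/75)
(13550 - 15081)/(r(-3 + 6*7) + x(-217, -199)) = (13550 - 15081)/((9 + (-3 + 6*7)/75) + (-217 - 199)/(2 - 199)) = -1531/((9 + (-3 + 42)/75) - 416/(-197)) = -1531/((9 + (1/75)*39) - 1/197*(-416)) = -1531/((9 + 13/25) + 416/197) = -1531/(238/25 + 416/197) = -1531/57286/4925 = -1531*4925/57286 = -7540175/57286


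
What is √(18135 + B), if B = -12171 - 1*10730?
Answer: I*√4766 ≈ 69.036*I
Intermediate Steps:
B = -22901 (B = -12171 - 10730 = -22901)
√(18135 + B) = √(18135 - 22901) = √(-4766) = I*√4766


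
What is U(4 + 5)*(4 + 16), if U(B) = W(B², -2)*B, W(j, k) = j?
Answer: 14580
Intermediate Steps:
U(B) = B³ (U(B) = B²*B = B³)
U(4 + 5)*(4 + 16) = (4 + 5)³*(4 + 16) = 9³*20 = 729*20 = 14580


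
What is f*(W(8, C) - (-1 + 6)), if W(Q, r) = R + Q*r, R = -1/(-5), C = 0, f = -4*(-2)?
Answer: -192/5 ≈ -38.400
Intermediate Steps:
f = 8
R = ⅕ (R = -1*(-⅕) = ⅕ ≈ 0.20000)
W(Q, r) = ⅕ + Q*r
f*(W(8, C) - (-1 + 6)) = 8*((⅕ + 8*0) - (-1 + 6)) = 8*((⅕ + 0) - 1*5) = 8*(⅕ - 5) = 8*(-24/5) = -192/5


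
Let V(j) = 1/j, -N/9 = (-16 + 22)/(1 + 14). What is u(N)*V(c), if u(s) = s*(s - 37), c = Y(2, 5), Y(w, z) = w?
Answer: 1827/25 ≈ 73.080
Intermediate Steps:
N = -18/5 (N = -9*(-16 + 22)/(1 + 14) = -54/15 = -9*⅖ = -18/5 ≈ -3.6000)
c = 2
u(s) = s*(-37 + s)
u(N)*V(c) = -18*(-37 - 18/5)/5/2 = -18/5*(-203/5)*(½) = (3654/25)*(½) = 1827/25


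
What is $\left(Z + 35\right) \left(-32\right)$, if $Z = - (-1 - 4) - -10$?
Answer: $-1600$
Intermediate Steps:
$Z = 15$ ($Z = \left(-1\right) \left(-5\right) + 10 = 5 + 10 = 15$)
$\left(Z + 35\right) \left(-32\right) = \left(15 + 35\right) \left(-32\right) = 50 \left(-32\right) = -1600$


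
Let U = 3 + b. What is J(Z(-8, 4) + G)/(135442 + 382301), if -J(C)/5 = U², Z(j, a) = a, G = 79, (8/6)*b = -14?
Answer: -125/230108 ≈ -0.00054322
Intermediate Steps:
b = -21/2 (b = (¾)*(-14) = -21/2 ≈ -10.500)
U = -15/2 (U = 3 - 21/2 = -15/2 ≈ -7.5000)
J(C) = -1125/4 (J(C) = -5*(-15/2)² = -5*225/4 = -1125/4)
J(Z(-8, 4) + G)/(135442 + 382301) = -1125/(4*(135442 + 382301)) = -1125/4/517743 = -1125/4*1/517743 = -125/230108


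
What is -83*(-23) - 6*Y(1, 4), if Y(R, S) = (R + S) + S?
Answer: 1855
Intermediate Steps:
Y(R, S) = R + 2*S
-83*(-23) - 6*Y(1, 4) = -83*(-23) - 6*(1 + 2*4) = 1909 - 6*(1 + 8) = 1909 - 6*9 = 1909 - 54 = 1855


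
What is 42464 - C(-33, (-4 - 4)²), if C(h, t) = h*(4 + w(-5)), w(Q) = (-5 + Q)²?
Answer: 45896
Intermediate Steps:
C(h, t) = 104*h (C(h, t) = h*(4 + (-5 - 5)²) = h*(4 + (-10)²) = h*(4 + 100) = h*104 = 104*h)
42464 - C(-33, (-4 - 4)²) = 42464 - 104*(-33) = 42464 - 1*(-3432) = 42464 + 3432 = 45896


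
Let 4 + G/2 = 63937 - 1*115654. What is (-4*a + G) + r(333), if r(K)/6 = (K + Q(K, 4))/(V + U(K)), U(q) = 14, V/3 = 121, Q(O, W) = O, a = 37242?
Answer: -95154574/377 ≈ -2.5240e+5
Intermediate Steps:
V = 363 (V = 3*121 = 363)
r(K) = 12*K/377 (r(K) = 6*((K + K)/(363 + 14)) = 6*((2*K)/377) = 6*((2*K)*(1/377)) = 6*(2*K/377) = 12*K/377)
G = -103442 (G = -8 + 2*(63937 - 1*115654) = -8 + 2*(63937 - 115654) = -8 + 2*(-51717) = -8 - 103434 = -103442)
(-4*a + G) + r(333) = (-4*37242 - 103442) + (12/377)*333 = (-148968 - 103442) + 3996/377 = -252410 + 3996/377 = -95154574/377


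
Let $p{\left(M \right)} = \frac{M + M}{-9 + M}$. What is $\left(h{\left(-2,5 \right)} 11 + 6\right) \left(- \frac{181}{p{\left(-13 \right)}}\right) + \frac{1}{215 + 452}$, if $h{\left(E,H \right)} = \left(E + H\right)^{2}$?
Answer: $- \frac{139439672}{8671} \approx -16081.0$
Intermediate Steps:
$p{\left(M \right)} = \frac{2 M}{-9 + M}$
$\left(h{\left(-2,5 \right)} 11 + 6\right) \left(- \frac{181}{p{\left(-13 \right)}}\right) + \frac{1}{215 + 452} = \left(\left(-2 + 5\right)^{2} \cdot 11 + 6\right) \left(- \frac{181}{2 \left(-13\right) \frac{1}{-9 - 13}}\right) + \frac{1}{215 + 452} = \left(3^{2} \cdot 11 + 6\right) \left(- \frac{181}{2 \left(-13\right) \frac{1}{-22}}\right) + \frac{1}{667} = \left(9 \cdot 11 + 6\right) \left(- \frac{181}{2 \left(-13\right) \left(- \frac{1}{22}\right)}\right) + \frac{1}{667} = \left(99 + 6\right) \left(- \frac{181}{\frac{13}{11}}\right) + \frac{1}{667} = 105 \left(\left(-181\right) \frac{11}{13}\right) + \frac{1}{667} = 105 \left(- \frac{1991}{13}\right) + \frac{1}{667} = - \frac{209055}{13} + \frac{1}{667} = - \frac{139439672}{8671}$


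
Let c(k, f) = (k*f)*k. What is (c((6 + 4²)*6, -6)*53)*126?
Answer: -698144832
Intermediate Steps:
c(k, f) = f*k² (c(k, f) = (f*k)*k = f*k²)
(c((6 + 4²)*6, -6)*53)*126 = (-6*36*(6 + 4²)²*53)*126 = (-6*36*(6 + 16)²*53)*126 = (-6*(22*6)²*53)*126 = (-6*132²*53)*126 = (-6*17424*53)*126 = -104544*53*126 = -5540832*126 = -698144832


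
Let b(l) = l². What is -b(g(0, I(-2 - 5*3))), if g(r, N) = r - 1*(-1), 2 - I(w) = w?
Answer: -1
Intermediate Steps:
I(w) = 2 - w
g(r, N) = 1 + r (g(r, N) = r + 1 = 1 + r)
-b(g(0, I(-2 - 5*3))) = -(1 + 0)² = -1*1² = -1*1 = -1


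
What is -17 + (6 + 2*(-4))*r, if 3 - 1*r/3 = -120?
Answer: -755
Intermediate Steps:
r = 369 (r = 9 - 3*(-120) = 9 + 360 = 369)
-17 + (6 + 2*(-4))*r = -17 + (6 + 2*(-4))*369 = -17 + (6 - 8)*369 = -17 - 2*369 = -17 - 738 = -755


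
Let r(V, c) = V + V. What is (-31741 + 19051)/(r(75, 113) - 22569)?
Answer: 30/53 ≈ 0.56604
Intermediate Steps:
r(V, c) = 2*V
(-31741 + 19051)/(r(75, 113) - 22569) = (-31741 + 19051)/(2*75 - 22569) = -12690/(150 - 22569) = -12690/(-22419) = -12690*(-1/22419) = 30/53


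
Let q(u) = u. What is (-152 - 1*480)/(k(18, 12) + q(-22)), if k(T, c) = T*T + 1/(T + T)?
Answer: -22752/10873 ≈ -2.0925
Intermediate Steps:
k(T, c) = T² + 1/(2*T)
(-152 - 1*480)/(k(18, 12) + q(-22)) = (-152 - 1*480)/((½ + 18³)/18 - 22) = (-152 - 480)/((½ + 5832)/18 - 22) = -632/((1/18)*(11665/2) - 22) = -632/(11665/36 - 22) = -632/10873/36 = -632*36/10873 = -22752/10873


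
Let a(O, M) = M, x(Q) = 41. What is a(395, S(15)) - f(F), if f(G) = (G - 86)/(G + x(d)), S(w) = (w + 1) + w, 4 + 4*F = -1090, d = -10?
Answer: 13696/465 ≈ 29.454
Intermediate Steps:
F = -547/2 (F = -1 + (¼)*(-1090) = -1 - 545/2 = -547/2 ≈ -273.50)
S(w) = 1 + 2*w (S(w) = (1 + w) + w = 1 + 2*w)
f(G) = (-86 + G)/(41 + G) (f(G) = (G - 86)/(G + 41) = (-86 + G)/(41 + G))
a(395, S(15)) - f(F) = (1 + 2*15) - (-86 - 547/2)/(41 - 547/2) = (1 + 30) - (-719)/((-465/2)*2) = 31 - (-2)*(-719)/(465*2) = 31 - 1*719/465 = 31 - 719/465 = 13696/465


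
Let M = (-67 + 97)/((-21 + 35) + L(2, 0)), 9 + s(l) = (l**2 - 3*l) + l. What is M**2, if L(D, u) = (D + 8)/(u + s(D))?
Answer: 18225/3364 ≈ 5.4177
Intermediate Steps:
s(l) = -9 + l**2 - 2*l (s(l) = -9 + ((l**2 - 3*l) + l) = -9 + (l**2 - 2*l) = -9 + l**2 - 2*l)
L(D, u) = (8 + D)/(-9 + u + D**2 - 2*D) (L(D, u) = (D + 8)/(u + (-9 + D**2 - 2*D)) = (8 + D)/(-9 + u + D**2 - 2*D))
M = 135/58 (M = (-67 + 97)/((-21 + 35) + (8 + 2)/(-9 + 0 + 2**2 - 2*2)) = 30/(14 + 10/(-9 + 0 + 4 - 4)) = 30/(14 + 10/(-9)) = 30/(14 - 1/9*10) = 30/(14 - 10/9) = 30/(116/9) = 30*(9/116) = 135/58 ≈ 2.3276)
M**2 = (135/58)**2 = 18225/3364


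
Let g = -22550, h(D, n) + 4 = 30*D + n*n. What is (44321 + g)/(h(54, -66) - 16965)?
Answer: -21771/10993 ≈ -1.9804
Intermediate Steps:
h(D, n) = -4 + n² + 30*D (h(D, n) = -4 + (30*D + n*n) = -4 + (30*D + n²) = -4 + (n² + 30*D) = -4 + n² + 30*D)
(44321 + g)/(h(54, -66) - 16965) = (44321 - 22550)/((-4 + (-66)² + 30*54) - 16965) = 21771/((-4 + 4356 + 1620) - 16965) = 21771/(5972 - 16965) = 21771/(-10993) = 21771*(-1/10993) = -21771/10993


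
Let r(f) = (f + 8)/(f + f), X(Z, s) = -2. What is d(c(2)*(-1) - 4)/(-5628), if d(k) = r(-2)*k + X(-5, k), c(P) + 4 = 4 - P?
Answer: -1/5628 ≈ -0.00017768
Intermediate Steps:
c(P) = -P (c(P) = -4 + (4 - P) = -P)
r(f) = (8 + f)/(2*f) (r(f) = (8 + f)/((2*f)) = (8 + f)*(1/(2*f)) = (8 + f)/(2*f))
d(k) = -2 - 3*k/2 (d(k) = ((½)*(8 - 2)/(-2))*k - 2 = ((½)*(-½)*6)*k - 2 = -3*k/2 - 2 = -2 - 3*k/2)
d(c(2)*(-1) - 4)/(-5628) = (-2 - 3*(-1*2*(-1) - 4)/2)/(-5628) = (-2 - 3*(-2*(-1) - 4)/2)*(-1/5628) = (-2 - 3*(2 - 4)/2)*(-1/5628) = (-2 - 3/2*(-2))*(-1/5628) = (-2 + 3)*(-1/5628) = 1*(-1/5628) = -1/5628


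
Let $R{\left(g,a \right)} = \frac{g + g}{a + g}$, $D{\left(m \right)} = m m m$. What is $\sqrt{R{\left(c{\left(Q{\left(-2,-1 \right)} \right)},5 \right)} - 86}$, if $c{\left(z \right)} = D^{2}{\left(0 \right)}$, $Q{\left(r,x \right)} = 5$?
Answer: $i \sqrt{86} \approx 9.2736 i$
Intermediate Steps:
$D{\left(m \right)} = m^{3}$ ($D{\left(m \right)} = m^{2} m = m^{3}$)
$c{\left(z \right)} = 0$ ($c{\left(z \right)} = \left(0^{3}\right)^{2} = 0^{2} = 0$)
$R{\left(g,a \right)} = \frac{2 g}{a + g}$
$\sqrt{R{\left(c{\left(Q{\left(-2,-1 \right)} \right)},5 \right)} - 86} = \sqrt{2 \cdot 0 \frac{1}{5 + 0} - 86} = \sqrt{2 \cdot 0 \cdot \frac{1}{5} - 86} = \sqrt{0 - 86} = \sqrt{-86} = i \sqrt{86}$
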